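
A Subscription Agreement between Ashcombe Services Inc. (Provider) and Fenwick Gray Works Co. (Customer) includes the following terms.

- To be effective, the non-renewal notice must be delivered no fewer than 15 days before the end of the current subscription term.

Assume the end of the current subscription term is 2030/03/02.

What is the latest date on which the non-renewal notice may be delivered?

2030/03/02 minus 15 days is 2030/02/15.

2030/02/15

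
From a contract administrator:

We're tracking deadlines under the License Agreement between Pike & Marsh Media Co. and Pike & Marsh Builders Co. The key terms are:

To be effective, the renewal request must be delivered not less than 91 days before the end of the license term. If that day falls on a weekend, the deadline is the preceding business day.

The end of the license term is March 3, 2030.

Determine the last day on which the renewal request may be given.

November 30, 2029

Counting back 91 calendar days from March 3, 2030 gives December 2, 2029. That is a Sunday, so the deadline moves back to Friday, November 30, 2029.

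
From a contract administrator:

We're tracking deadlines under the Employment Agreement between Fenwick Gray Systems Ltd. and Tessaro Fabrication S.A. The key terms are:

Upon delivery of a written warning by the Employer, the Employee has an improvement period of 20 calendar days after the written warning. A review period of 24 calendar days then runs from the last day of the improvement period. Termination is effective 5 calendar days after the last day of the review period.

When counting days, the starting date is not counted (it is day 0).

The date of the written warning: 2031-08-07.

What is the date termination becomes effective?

The last day of the improvement period: 20 calendar days after 2031-08-07 is 2031-08-27.
Adding 24 calendar days to 2031-08-27 gives 2031-09-20, which is the last day of the review period.
The date termination becomes effective: 2031-09-20 + 5 days = 2031-09-25.

2031-09-25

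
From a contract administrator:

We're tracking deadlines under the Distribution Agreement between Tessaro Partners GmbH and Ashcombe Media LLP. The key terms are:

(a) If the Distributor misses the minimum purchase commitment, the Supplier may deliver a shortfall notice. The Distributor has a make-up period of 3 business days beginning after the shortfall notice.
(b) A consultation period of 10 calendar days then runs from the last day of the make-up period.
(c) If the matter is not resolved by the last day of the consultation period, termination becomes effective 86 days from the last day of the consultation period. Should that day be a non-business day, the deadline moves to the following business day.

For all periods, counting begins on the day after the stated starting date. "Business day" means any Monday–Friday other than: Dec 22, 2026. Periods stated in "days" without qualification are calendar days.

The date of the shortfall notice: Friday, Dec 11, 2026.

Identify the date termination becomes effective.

The last day of the make-up period: 3 business days after Friday, Dec 11, 2026, skipping weekends — Dec 14, Dec 15, Dec 16 — lands on Wednesday, Dec 16, 2026.
The last day of the consultation period: Dec 16, 2026 + 10 days = Dec 26, 2026.
Adding 86 calendar days to Dec 26, 2026 gives Mar 22, 2027, which is the date termination becomes effective. Mar 22, 2027 is a Monday and is not a listed holiday, so no roll-forward applies.

Mar 22, 2027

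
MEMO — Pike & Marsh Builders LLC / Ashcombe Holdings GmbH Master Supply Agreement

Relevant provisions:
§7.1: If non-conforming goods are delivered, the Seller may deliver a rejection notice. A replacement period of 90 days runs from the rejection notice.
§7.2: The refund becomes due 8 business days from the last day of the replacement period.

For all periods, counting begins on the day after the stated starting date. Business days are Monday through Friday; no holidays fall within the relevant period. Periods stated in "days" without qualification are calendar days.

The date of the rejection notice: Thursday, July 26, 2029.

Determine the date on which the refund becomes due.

November 5, 2029

The last day of the replacement period: July 26, 2029 + 90 days = October 24, 2029.
The date on which the refund becomes due: 8 business days after Wednesday, October 24, 2029, skipping weekends — Oct 25, Oct 26, Oct 29, Oct 30, Oct 31, Nov 1, Nov 2, Nov 5 — lands on Monday, November 5, 2029.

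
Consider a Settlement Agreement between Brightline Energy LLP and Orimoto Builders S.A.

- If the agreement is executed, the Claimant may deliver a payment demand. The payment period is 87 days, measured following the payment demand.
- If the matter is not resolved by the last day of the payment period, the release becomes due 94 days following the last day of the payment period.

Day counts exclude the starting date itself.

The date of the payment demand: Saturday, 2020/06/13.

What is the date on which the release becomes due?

The last day of the payment period: 2020/06/13 + 87 days = 2020/09/08.
The date on which the release becomes due: 2020/09/08 + 94 days = 2020/12/11.

2020/12/11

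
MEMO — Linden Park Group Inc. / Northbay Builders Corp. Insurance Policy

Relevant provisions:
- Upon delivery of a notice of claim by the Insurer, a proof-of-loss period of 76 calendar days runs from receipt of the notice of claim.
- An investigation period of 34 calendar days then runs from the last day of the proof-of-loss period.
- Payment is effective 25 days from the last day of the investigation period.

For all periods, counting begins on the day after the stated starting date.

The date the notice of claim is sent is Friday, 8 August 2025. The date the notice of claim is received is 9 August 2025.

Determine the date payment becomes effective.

The last day of the proof-of-loss period: 76 calendar days after 9 August 2025 is 24 October 2025.
The last day of the investigation period: 34 calendar days after 24 October 2025 is 27 November 2025.
The date payment becomes effective: 25 calendar days after 27 November 2025 is 22 December 2025.

22 December 2025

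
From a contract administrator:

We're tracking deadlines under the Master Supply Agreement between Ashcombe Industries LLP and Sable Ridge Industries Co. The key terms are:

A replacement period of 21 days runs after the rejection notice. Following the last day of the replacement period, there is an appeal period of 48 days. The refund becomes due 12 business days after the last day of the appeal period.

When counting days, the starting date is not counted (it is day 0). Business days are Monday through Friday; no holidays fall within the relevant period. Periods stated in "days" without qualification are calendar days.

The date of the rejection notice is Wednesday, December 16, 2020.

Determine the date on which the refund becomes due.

March 11, 2021

The last day of the replacement period: 21 calendar days after December 16, 2020 is January 6, 2021.
The last day of the appeal period: January 6, 2021 + 48 days = February 23, 2021.
From Tuesday, February 23, 2021, 12 business days (Feb 24, Feb 25, Feb 26, Mar 1, …, Mar 9, Mar 10, Mar 11, skipping weekends) brings us to Thursday, March 11, 2021, which is the date on which the refund becomes due.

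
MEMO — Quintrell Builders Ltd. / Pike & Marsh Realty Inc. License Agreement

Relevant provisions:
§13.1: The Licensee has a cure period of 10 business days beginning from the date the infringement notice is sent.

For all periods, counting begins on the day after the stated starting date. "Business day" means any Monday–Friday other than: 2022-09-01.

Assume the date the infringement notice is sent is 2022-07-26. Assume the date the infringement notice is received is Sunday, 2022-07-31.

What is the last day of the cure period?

2022-08-09

The last day of the cure period: counting 10 business days from Tuesday, 2022-07-26 (Jul 27, Jul 28, Jul 29, Aug 1, Aug 2, Aug 3, Aug 4, Aug 5, Aug 8, Aug 9, skipping weekends) reaches Tuesday, 2022-08-09.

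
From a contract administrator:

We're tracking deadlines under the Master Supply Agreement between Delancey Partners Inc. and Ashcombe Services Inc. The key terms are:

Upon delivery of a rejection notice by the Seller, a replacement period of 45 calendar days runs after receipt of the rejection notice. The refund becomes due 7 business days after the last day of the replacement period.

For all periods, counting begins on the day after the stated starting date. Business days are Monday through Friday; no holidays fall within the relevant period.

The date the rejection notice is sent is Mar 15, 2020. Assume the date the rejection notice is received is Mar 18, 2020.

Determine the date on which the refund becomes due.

May 12, 2020

Adding 45 calendar days to Mar 18, 2020 gives May 2, 2020, which is the last day of the replacement period.
The date on which the refund becomes due: 7 business days after Saturday, May 2, 2020, skipping weekends — May 4, May 5, May 6, May 7, May 8, May 11, May 12 — lands on Tuesday, May 12, 2020.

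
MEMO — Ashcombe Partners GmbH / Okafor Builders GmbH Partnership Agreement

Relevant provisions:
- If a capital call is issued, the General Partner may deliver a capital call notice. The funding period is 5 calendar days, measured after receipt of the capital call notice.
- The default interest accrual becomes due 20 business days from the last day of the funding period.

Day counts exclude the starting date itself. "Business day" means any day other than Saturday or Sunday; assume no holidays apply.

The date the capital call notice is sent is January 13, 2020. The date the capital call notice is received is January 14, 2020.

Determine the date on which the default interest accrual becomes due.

February 14, 2020

The last day of the funding period: January 14, 2020 + 5 days = January 19, 2020.
The date on which the default interest accrual becomes due: 20 business days after Sunday, January 19, 2020, skipping weekends — Jan 20, Jan 21, Jan 22, Jan 23, …, Feb 12, Feb 13, Feb 14 — lands on Friday, February 14, 2020.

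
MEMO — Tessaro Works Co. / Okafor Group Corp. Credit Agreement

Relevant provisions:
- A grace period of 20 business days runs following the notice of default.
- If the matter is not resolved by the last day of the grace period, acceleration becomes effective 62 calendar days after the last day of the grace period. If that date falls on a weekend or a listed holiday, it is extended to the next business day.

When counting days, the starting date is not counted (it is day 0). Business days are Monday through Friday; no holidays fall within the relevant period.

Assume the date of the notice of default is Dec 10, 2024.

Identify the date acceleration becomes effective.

Mar 10, 2025

The last day of the grace period: 20 business days after Tuesday, Dec 10, 2024, skipping weekends — Dec 11, Dec 12, Dec 13, Dec 16, …, Jan 3, Jan 6, Jan 7 — lands on Tuesday, Jan 7, 2025.
Adding 62 calendar days to Jan 7, 2025 gives Mar 10, 2025, which is the date acceleration becomes effective. Mar 10, 2025 is a Monday, so no roll-forward applies.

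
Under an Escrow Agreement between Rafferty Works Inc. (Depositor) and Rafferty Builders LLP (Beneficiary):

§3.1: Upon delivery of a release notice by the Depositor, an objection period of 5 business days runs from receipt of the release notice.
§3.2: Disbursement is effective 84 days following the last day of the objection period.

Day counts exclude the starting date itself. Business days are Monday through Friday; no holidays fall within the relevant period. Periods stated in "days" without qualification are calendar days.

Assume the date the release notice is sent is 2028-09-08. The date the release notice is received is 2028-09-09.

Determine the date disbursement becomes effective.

2028-12-08

From Saturday, 2028-09-09, 5 business days (Sep 11, Sep 12, Sep 13, Sep 14, Sep 15, skipping weekends) brings us to Friday, 2028-09-15, which is the last day of the objection period.
Adding 84 calendar days to 2028-09-15 gives 2028-12-08, which is the date disbursement becomes effective.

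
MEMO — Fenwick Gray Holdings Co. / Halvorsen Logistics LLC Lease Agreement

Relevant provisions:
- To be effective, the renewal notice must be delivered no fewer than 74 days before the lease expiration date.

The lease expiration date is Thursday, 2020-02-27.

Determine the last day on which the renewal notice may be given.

2019-12-15

Counting back 74 calendar days from 2020-02-27 gives 2019-12-15.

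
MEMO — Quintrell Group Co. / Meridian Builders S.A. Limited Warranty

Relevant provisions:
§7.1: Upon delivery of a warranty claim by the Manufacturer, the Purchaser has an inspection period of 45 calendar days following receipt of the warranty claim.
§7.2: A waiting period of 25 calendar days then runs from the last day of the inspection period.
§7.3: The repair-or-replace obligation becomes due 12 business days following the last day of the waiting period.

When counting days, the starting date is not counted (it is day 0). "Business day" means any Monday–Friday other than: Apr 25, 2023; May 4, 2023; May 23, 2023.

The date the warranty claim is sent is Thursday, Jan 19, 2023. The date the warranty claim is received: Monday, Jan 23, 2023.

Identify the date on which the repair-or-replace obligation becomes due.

Apr 19, 2023

The last day of the inspection period: Jan 23, 2023 + 45 days = Mar 9, 2023.
The last day of the waiting period: 25 calendar days after Mar 9, 2023 is Apr 3, 2023.
The date on which the repair-or-replace obligation becomes due: 12 business days after Monday, Apr 3, 2023, skipping weekends — Apr 4, Apr 5, Apr 6, Apr 7, …, Apr 17, Apr 18, Apr 19 — lands on Wednesday, Apr 19, 2023.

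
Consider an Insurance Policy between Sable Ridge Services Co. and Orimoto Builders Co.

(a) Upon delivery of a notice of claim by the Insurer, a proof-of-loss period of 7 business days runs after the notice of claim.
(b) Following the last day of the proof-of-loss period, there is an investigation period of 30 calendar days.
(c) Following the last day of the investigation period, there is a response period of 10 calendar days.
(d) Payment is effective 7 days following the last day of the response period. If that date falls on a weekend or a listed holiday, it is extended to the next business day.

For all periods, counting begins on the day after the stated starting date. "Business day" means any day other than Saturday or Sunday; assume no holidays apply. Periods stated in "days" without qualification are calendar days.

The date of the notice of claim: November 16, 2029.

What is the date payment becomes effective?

January 14, 2030

The last day of the proof-of-loss period: 7 business days after Friday, November 16, 2029, skipping weekends — Nov 19, Nov 20, Nov 21, Nov 22, Nov 23, Nov 26, Nov 27 — lands on Tuesday, November 27, 2029.
The last day of the investigation period: 30 calendar days after November 27, 2029 is December 27, 2029.
The last day of the response period: December 27, 2029 + 10 days = January 6, 2030.
Adding 7 calendar days to January 6, 2030 gives January 13, 2030, which is the date payment becomes effective. That falls on a Sunday, so it rolls to the next business day, Monday, January 14, 2030.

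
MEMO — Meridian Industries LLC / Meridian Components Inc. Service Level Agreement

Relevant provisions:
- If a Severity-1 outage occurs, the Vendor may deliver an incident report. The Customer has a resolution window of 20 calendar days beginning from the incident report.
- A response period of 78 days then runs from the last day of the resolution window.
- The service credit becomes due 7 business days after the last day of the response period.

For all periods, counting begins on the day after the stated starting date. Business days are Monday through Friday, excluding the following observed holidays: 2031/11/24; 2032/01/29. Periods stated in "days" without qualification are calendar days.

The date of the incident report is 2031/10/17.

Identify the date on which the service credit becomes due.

2032/02/04

Adding 20 calendar days to 2031/10/17 gives 2031/11/06, which is the last day of the resolution window.
The last day of the response period: 2031/11/06 + 78 days = 2032/01/23.
The date on which the service credit becomes due: 7 business days after Friday, 2032/01/23, skipping weekends and the listed holiday on Jan 29 — Jan 26, Jan 27, Jan 28, Jan 30, Feb 2, Feb 3, Feb 4 — lands on Wednesday, 2032/02/04.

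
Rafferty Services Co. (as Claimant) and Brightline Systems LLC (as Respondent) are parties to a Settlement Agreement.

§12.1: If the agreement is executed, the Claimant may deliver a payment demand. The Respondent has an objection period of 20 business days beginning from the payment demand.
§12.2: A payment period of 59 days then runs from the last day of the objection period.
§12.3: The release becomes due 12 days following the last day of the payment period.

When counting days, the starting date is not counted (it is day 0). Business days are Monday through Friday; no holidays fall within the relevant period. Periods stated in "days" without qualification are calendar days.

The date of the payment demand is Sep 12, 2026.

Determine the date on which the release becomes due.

Dec 19, 2026

The last day of the objection period: counting 20 business days from Saturday, Sep 12, 2026 (Sep 14, Sep 15, Sep 16, Sep 17, …, Oct 7, Oct 8, Oct 9, skipping weekends) reaches Friday, Oct 9, 2026.
The last day of the payment period: Oct 9, 2026 + 59 days = Dec 7, 2026.
The date on which the release becomes due: 12 calendar days after Dec 7, 2026 is Dec 19, 2026.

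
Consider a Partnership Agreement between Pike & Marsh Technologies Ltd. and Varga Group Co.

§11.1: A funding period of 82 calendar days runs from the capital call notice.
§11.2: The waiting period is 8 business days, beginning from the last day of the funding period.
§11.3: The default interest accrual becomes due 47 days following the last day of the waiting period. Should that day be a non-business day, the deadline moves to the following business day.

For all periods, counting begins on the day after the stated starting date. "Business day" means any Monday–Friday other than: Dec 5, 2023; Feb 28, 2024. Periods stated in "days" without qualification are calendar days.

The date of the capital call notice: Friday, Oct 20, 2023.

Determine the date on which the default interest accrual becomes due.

Mar 11, 2024

The last day of the funding period: 82 calendar days after Oct 20, 2023 is Jan 10, 2024.
The last day of the waiting period: counting 8 business days from Wednesday, Jan 10, 2024 (Jan 11, Jan 12, Jan 15, Jan 16, Jan 17, Jan 18, Jan 19, Jan 22, skipping weekends) reaches Monday, Jan 22, 2024.
The date on which the default interest accrual becomes due: Jan 22, 2024 + 47 days = Mar 9, 2024. That falls on a Saturday, so it rolls to the next business day, Monday, Mar 11, 2024.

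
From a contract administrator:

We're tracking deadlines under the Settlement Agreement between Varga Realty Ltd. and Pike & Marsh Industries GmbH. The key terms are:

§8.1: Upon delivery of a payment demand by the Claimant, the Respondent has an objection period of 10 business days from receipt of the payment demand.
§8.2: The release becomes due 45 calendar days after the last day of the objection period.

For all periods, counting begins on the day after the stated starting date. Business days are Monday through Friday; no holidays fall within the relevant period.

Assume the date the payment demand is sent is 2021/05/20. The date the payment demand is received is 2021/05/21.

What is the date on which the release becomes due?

The last day of the objection period: counting 10 business days from Friday, 2021/05/21 (May 24, May 25, May 26, May 27, May 28, May 31, Jun 1, Jun 2, Jun 3, Jun 4, skipping weekends) reaches Friday, 2021/06/04.
Adding 45 calendar days to 2021/06/04 gives 2021/07/19, which is the date on which the release becomes due.

2021/07/19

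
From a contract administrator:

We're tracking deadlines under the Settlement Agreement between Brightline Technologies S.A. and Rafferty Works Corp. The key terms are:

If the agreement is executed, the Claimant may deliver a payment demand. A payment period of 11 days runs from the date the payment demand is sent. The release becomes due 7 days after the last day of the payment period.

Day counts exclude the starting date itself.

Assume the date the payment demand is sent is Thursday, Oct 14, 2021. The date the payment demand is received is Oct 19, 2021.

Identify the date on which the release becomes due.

The last day of the payment period: Oct 14, 2021 + 11 days = Oct 25, 2021.
The date on which the release becomes due: Oct 25, 2021 + 7 days = Nov 1, 2021.

Nov 1, 2021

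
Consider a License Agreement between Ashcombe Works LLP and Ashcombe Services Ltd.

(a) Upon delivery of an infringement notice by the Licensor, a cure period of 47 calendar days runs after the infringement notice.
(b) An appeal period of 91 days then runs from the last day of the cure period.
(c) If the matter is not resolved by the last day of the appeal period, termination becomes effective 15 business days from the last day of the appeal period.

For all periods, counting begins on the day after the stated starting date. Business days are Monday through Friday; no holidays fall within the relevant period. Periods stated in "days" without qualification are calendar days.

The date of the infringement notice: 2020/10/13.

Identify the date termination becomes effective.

The last day of the cure period: 2020/10/13 + 47 days = 2020/11/29.
The last day of the appeal period: 91 calendar days after 2020/11/29 is 2021/02/28.
The date termination becomes effective: 15 business days after Sunday, 2021/02/28, skipping weekends — Mar 1, Mar 2, Mar 3, Mar 4, …, Mar 17, Mar 18, Mar 19 — lands on Friday, 2021/03/19.

2021/03/19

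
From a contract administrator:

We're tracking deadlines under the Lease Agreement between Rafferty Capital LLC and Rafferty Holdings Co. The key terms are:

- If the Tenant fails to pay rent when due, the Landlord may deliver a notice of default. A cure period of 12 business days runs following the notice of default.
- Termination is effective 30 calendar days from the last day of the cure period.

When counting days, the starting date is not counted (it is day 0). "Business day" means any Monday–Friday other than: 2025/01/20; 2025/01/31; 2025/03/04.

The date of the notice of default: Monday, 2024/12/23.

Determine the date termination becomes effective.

2025/02/07

The last day of the cure period: counting 12 business days from Monday, 2024/12/23 (Dec 24, Dec 25, Dec 26, Dec 27, …, Jan 6, Jan 7, Jan 8, skipping weekends) reaches Wednesday, 2025/01/08.
Adding 30 calendar days to 2025/01/08 gives 2025/02/07, which is the date termination becomes effective.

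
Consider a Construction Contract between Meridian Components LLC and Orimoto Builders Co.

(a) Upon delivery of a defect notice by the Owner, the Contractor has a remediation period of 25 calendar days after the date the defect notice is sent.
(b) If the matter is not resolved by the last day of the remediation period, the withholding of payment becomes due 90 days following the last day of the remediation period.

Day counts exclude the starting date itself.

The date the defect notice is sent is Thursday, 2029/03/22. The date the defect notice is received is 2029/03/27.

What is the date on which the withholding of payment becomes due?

The last day of the remediation period: 2029/03/22 + 25 days = 2029/04/16.
The date on which the withholding of payment becomes due: 90 calendar days after 2029/04/16 is 2029/07/15.

2029/07/15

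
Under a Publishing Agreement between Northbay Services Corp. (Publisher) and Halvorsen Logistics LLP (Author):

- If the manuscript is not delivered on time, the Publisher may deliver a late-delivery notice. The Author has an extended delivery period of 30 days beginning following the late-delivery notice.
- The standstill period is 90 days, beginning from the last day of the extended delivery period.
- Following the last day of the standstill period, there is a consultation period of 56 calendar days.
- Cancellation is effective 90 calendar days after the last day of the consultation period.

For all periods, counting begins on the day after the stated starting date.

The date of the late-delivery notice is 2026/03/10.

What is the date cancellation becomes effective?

2026/12/01

Adding 30 calendar days to 2026/03/10 gives 2026/04/09, which is the last day of the extended delivery period.
The last day of the standstill period: 90 calendar days after 2026/04/09 is 2026/07/08.
The last day of the consultation period: 56 calendar days after 2026/07/08 is 2026/09/02.
Adding 90 calendar days to 2026/09/02 gives 2026/12/01, which is the date cancellation becomes effective.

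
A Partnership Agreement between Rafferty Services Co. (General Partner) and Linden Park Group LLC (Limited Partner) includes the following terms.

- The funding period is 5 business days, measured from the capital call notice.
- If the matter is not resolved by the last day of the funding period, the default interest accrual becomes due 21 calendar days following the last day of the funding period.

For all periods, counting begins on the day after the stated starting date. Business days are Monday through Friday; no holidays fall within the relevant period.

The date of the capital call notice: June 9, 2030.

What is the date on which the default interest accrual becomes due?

From Sunday, June 9, 2030, 5 business days (Jun 10, Jun 11, Jun 12, Jun 13, Jun 14, skipping weekends) brings us to Friday, June 14, 2030, which is the last day of the funding period.
The date on which the default interest accrual becomes due: June 14, 2030 + 21 days = July 5, 2030.

July 5, 2030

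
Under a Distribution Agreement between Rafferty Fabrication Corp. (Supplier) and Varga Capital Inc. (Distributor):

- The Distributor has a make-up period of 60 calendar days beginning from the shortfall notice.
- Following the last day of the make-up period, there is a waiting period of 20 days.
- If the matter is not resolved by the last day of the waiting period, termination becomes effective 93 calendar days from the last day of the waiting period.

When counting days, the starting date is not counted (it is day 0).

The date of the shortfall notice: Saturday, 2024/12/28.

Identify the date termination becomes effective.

The last day of the make-up period: 60 calendar days after 2024/12/28 is 2025/02/26.
The last day of the waiting period: 2025/02/26 + 20 days = 2025/03/18.
Adding 93 calendar days to 2025/03/18 gives 2025/06/19, which is the date termination becomes effective.

2025/06/19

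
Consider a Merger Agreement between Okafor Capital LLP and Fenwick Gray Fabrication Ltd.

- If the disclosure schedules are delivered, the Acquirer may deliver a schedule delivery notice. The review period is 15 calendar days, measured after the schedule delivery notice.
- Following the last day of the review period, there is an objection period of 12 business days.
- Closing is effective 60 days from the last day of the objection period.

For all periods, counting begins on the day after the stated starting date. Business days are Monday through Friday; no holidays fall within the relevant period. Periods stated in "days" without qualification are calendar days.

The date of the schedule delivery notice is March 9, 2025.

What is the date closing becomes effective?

The last day of the review period: March 9, 2025 + 15 days = March 24, 2025.
From Monday, March 24, 2025, 12 business days (Mar 25, Mar 26, Mar 27, Mar 28, …, Apr 7, Apr 8, Apr 9, skipping weekends) brings us to Wednesday, April 9, 2025, which is the last day of the objection period.
Adding 60 calendar days to April 9, 2025 gives June 8, 2025, which is the date closing becomes effective.

June 8, 2025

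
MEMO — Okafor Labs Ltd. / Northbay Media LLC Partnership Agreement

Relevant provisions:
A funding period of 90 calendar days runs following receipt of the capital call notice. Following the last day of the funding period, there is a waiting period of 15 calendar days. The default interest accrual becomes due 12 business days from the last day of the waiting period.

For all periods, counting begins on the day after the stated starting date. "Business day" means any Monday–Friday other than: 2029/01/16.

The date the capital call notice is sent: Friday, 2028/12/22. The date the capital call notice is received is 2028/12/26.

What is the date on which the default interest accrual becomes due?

2029/04/26

Adding 90 calendar days to 2028/12/26 gives 2029/03/26, which is the last day of the funding period.
Adding 15 calendar days to 2029/03/26 gives 2029/04/10, which is the last day of the waiting period.
From Tuesday, 2029/04/10, 12 business days (Apr 11, Apr 12, Apr 13, Apr 16, …, Apr 24, Apr 25, Apr 26, skipping weekends) brings us to Thursday, 2029/04/26, which is the date on which the default interest accrual becomes due.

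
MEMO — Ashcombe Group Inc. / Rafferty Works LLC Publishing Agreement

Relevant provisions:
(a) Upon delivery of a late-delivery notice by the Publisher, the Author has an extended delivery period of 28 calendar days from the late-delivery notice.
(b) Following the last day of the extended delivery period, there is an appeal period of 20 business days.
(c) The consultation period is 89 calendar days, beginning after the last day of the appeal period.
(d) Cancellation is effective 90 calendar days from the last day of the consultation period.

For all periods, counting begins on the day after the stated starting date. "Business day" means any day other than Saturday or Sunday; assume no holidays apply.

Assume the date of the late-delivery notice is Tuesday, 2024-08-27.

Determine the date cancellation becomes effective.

Adding 28 calendar days to 2024-08-27 gives 2024-09-24, which is the last day of the extended delivery period.
The last day of the appeal period: 20 business days after Tuesday, 2024-09-24, skipping weekends — Sep 25, Sep 26, Sep 27, Sep 30, …, Oct 18, Oct 21, Oct 22 — lands on Tuesday, 2024-10-22.
The last day of the consultation period: 2024-10-22 + 89 days = 2025-01-19.
The date cancellation becomes effective: 2025-01-19 + 90 days = 2025-04-19.

2025-04-19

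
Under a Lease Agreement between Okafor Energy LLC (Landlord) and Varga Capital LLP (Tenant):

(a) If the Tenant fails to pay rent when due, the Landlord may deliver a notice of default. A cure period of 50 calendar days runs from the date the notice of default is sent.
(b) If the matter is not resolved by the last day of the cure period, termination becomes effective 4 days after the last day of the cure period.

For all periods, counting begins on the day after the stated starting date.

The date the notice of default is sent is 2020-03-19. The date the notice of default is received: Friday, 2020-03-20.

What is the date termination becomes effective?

The last day of the cure period: 2020-03-19 + 50 days = 2020-05-08.
Adding 4 calendar days to 2020-05-08 gives 2020-05-12, which is the date termination becomes effective.

2020-05-12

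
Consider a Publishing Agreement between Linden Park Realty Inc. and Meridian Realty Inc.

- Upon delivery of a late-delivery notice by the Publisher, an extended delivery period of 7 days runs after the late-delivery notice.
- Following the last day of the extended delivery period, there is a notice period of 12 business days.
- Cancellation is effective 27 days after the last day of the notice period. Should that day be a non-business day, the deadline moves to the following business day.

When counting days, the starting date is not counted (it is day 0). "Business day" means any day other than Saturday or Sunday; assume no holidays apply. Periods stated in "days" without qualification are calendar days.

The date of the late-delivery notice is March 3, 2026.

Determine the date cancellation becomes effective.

The last day of the extended delivery period: March 3, 2026 + 7 days = March 10, 2026.
The last day of the notice period: counting 12 business days from Tuesday, March 10, 2026 (Mar 11, Mar 12, Mar 13, Mar 16, …, Mar 24, Mar 25, Mar 26, skipping weekends) reaches Thursday, March 26, 2026.
The date cancellation becomes effective: March 26, 2026 + 27 days = April 22, 2026. April 22, 2026 is a Wednesday, so no roll-forward applies.

April 22, 2026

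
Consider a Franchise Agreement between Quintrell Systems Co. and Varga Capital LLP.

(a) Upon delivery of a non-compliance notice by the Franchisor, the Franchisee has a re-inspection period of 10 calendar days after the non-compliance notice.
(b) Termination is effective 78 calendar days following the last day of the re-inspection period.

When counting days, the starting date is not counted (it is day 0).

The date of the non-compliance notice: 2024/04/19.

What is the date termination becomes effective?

2024/07/16

The last day of the re-inspection period: 2024/04/19 + 10 days = 2024/04/29.
Adding 78 calendar days to 2024/04/29 gives 2024/07/16, which is the date termination becomes effective.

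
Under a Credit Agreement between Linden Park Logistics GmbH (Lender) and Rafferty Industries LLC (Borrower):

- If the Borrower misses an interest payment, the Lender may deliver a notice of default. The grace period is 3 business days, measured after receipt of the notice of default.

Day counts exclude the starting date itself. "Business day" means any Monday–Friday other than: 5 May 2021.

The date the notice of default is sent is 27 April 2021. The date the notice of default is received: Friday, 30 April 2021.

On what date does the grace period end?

The last day of the grace period: 3 business days after Friday, 30 April 2021, skipping weekends and the listed holiday on May 5 — May 3, May 4, May 6 — lands on Thursday, 6 May 2021.

6 May 2021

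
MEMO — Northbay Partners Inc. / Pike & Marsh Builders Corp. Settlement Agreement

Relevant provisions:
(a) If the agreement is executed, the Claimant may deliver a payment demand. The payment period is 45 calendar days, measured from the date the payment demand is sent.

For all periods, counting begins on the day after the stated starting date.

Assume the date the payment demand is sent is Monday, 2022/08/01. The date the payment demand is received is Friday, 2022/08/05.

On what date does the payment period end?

The last day of the payment period: 2022/08/01 + 45 days = 2022/09/15.

2022/09/15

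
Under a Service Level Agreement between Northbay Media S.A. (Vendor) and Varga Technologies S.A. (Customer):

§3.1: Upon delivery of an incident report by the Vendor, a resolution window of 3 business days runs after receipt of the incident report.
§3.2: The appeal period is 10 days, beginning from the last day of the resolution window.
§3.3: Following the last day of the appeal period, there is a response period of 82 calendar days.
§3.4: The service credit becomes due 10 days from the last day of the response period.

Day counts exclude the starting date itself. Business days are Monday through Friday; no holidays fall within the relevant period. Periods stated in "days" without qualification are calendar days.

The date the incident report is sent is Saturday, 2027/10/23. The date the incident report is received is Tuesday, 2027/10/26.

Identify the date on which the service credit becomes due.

2028/02/08

From Tuesday, 2027/10/26, 3 business days (Oct 27, Oct 28, Oct 29, skipping weekends) brings us to Friday, 2027/10/29, which is the last day of the resolution window.
The last day of the appeal period: 10 calendar days after 2027/10/29 is 2027/11/08.
Adding 82 calendar days to 2027/11/08 gives 2028/01/29, which is the last day of the response period.
The date on which the service credit becomes due: 10 calendar days after 2028/01/29 is 2028/02/08.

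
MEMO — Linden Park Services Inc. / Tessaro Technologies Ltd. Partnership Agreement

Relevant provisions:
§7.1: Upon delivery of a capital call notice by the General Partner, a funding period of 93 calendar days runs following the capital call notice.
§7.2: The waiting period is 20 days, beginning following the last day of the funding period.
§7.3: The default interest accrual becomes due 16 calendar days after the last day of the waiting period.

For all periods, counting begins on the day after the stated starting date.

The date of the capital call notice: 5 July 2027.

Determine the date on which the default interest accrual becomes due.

11 November 2027

The last day of the funding period: 93 calendar days after 5 July 2027 is 6 October 2027.
The last day of the waiting period: 6 October 2027 + 20 days = 26 October 2027.
Adding 16 calendar days to 26 October 2027 gives 11 November 2027, which is the date on which the default interest accrual becomes due.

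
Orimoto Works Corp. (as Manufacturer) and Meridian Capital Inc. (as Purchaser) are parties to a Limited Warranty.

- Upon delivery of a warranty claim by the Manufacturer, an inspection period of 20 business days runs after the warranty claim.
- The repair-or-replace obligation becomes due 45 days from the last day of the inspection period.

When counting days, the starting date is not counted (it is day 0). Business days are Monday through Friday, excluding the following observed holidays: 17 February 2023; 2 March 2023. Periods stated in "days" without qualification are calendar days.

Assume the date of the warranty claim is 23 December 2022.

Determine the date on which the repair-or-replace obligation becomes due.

6 March 2023

The last day of the inspection period: 20 business days after Friday, 23 December 2022, skipping weekends — Dec 26, Dec 27, Dec 28, Dec 29, …, Jan 18, Jan 19, Jan 20 — lands on Friday, 20 January 2023.
Adding 45 calendar days to 20 January 2023 gives 6 March 2023, which is the date on which the repair-or-replace obligation becomes due.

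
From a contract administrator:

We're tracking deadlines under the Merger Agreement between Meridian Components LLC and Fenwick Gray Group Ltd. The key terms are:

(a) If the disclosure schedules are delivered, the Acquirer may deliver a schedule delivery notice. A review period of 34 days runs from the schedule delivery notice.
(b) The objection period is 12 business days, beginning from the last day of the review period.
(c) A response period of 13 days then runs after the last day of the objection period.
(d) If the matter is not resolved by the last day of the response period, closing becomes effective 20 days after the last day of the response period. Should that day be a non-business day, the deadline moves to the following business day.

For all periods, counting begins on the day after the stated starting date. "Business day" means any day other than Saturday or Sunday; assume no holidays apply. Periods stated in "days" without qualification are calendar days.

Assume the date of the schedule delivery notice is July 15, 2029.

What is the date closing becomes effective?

October 8, 2029

The last day of the review period: 34 calendar days after July 15, 2029 is August 18, 2029.
From Saturday, August 18, 2029, 12 business days (Aug 20, Aug 21, Aug 22, Aug 23, …, Aug 31, Sep 3, Sep 4, skipping weekends) brings us to Tuesday, September 4, 2029, which is the last day of the objection period.
The last day of the response period: September 4, 2029 + 13 days = September 17, 2029.
The date closing becomes effective: September 17, 2029 + 20 days = October 7, 2029. That falls on a Sunday, so it rolls to the next business day, Monday, October 8, 2029.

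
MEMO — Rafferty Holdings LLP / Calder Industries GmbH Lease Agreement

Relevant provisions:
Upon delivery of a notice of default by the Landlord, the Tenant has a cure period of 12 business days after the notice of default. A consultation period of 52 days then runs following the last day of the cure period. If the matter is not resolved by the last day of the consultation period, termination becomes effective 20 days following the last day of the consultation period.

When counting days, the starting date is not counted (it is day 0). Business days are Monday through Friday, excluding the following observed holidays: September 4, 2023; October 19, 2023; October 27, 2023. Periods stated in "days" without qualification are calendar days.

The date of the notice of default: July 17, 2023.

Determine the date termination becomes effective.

From Monday, July 17, 2023, 12 business days (Jul 18, Jul 19, Jul 20, Jul 21, …, Jul 31, Aug 1, Aug 2, skipping weekends) brings us to Wednesday, August 2, 2023, which is the last day of the cure period.
The last day of the consultation period: 52 calendar days after August 2, 2023 is September 23, 2023.
The date termination becomes effective: September 23, 2023 + 20 days = October 13, 2023.

October 13, 2023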